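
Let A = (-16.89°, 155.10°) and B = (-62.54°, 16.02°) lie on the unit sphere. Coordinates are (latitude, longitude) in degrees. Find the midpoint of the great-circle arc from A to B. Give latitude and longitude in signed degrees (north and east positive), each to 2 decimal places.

-60.03°, 128.70°

The central angle between A and B is δ = 1.6465 rad.
With f = 0.5, the slerp weights are sin((1−f)δ)/sin δ = 0.7355 and sin(fδ)/sin δ = 0.7355.
Weighted sum of the unit vectors: (0.7355)·(-0.8679,0.4029,-0.2905) + (0.7355)·(0.4432,0.1273,-0.8873) = (-0.3123, 0.3899, -0.8663).
Converting back: φ = atan2(z, √(x²+y²)) = -60.03°, λ = atan2(y, x) = 128.70°.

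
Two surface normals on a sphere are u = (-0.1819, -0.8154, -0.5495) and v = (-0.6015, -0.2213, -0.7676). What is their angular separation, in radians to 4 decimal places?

0.7789 rad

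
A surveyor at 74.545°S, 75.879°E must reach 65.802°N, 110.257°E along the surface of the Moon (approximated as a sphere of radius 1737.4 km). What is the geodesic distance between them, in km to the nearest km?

4309 km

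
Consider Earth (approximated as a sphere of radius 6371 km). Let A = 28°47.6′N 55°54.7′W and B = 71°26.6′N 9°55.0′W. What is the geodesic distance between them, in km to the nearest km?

Let φ₁ = 0.5025 rad, φ₂ = 1.2469 rad, and Δλ = 0.8028 rad.
cos c = sin φ₁ sin φ₂ + cos φ₁ cos φ₂ cos Δλ = (0.4817)(0.9480) + (0.8764)(0.3182)(0.6947) = 0.65037,
so c = arccos(0.65037) = 0.86273 rad.
Distance = R·c = 6371 × 0.8627 ≈ 5496 km.

5496 km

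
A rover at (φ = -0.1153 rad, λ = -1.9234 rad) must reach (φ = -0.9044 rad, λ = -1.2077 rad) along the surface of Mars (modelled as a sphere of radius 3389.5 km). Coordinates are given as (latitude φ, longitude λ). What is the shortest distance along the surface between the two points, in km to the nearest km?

3335 km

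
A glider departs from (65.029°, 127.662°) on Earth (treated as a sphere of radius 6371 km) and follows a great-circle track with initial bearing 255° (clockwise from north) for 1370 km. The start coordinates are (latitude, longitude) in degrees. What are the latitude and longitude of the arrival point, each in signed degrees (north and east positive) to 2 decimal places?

59.58°, 103.64°

Angular distance δ = d/R = 1370/6371 = 0.21504 rad; initial bearing θ = 4.4506 rad.
sin φ₂ = sin φ₁ cos δ + cos φ₁ sin δ cos θ = (0.9065)(0.9770) + (0.4222)(0.2134)(-0.2588) = 0.8623, so φ₂ = 59.58°.
Δλ = atan2(sin θ sin δ cos φ₁, cos δ − sin φ₁ sin φ₂) = atan2(-0.0870, 0.1952) = -24.020°.
λ₂ = 127.662° − 24.020° = 103.64°.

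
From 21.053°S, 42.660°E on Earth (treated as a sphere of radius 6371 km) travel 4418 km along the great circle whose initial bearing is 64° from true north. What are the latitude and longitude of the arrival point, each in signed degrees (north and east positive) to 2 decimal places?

-0.85°, 77.73°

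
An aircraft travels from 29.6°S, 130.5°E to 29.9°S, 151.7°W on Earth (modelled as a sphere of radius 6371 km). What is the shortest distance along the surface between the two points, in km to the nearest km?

In radians: φ₁ = -0.5166, φ₂ = -0.5219, Δλ = 77.800° = 1.3579 rad.
cos c = sin φ₁ sin φ₂ + cos φ₁ cos φ₂ cos Δλ = (-0.4939)(-0.4985) + (0.8695)(0.8669)(0.2113) = 0.40551,
so c = arccos(0.40551) = 1.15326 rad.
Distance = R·c = 6371 × 1.1533 ≈ 7347 km.

7347 km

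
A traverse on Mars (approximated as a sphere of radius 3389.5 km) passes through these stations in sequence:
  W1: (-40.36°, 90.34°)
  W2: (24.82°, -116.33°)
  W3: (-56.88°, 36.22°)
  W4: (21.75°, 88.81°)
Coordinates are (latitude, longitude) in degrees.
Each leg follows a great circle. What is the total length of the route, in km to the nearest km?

Leg W1→W2: central angle 2.6678 rad, distance 9042.6 km.
Leg W2→W3: central angle 2.4843 rad, distance 8420.6 km.
Leg W3→W4: central angle 1.5728 rad, distance 5331.1 km.
Total: 9042.6 + 8420.6 + 5331.1 ≈ 22794 km.

22794 km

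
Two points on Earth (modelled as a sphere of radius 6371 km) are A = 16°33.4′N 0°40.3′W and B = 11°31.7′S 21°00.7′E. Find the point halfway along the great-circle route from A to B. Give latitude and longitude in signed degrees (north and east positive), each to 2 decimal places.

2.56°, 10.29°

Central angle δ = 0.6167 rad. Interpolating on the sphere with fraction f = 0.5:
P = [sin((1−f)δ)·A + sin(fδ)·B] / sin δ = 0.5247·A + 0.5247·B in Cartesian coordinates,
giving P = (0.9829, 0.1785, 0.0447), i.e. latitude 2.56°, longitude 10.29°.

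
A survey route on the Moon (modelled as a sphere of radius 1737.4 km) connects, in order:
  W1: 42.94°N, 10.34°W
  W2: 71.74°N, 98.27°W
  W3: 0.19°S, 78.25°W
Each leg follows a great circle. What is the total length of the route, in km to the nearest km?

Leg W1→W2: central angle 0.8563 rad, distance 1487.8 km.
Leg W2→W3: central angle 1.2753 rad, distance 2215.7 km.
Total: 1487.8 + 2215.7 ≈ 3703 km.

3703 km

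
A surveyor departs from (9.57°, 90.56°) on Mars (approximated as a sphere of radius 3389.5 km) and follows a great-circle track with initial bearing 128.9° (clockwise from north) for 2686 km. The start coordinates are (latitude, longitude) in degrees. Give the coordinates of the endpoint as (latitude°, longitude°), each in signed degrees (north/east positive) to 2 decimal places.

Angular distance δ = d/R = 2686/3389.5 = 0.79245 rad; initial bearing θ = 2.2497 rad.
sin φ₂ = sin φ₁ cos δ + cos φ₁ sin δ cos θ = (0.1663)(0.7021) + (0.9861)(0.7121)(-0.6280) = -0.3242, so φ₂ = -18.92°.
Δλ = atan2(sin θ sin δ cos φ₁, cos δ − sin φ₁ sin φ₂) = atan2(0.5465, 0.7560) = 35.860°.
λ₂ = 90.560° + 35.860° = 126.42°.

-18.92°, 126.42°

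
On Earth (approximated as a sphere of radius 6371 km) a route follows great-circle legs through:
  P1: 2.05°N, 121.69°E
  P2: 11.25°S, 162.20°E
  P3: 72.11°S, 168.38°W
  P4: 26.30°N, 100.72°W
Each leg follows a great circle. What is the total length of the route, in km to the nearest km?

Leg P1→P2: central angle 0.7404 rad, distance 4716.8 km.
Leg P2→P3: central angle 1.1062 rad, distance 7047.4 km.
Leg P3→P4: central angle 1.8933 rad, distance 12062.4 km.
Total: 4716.8 + 7047.4 + 12062.4 ≈ 23827 km.

23827 km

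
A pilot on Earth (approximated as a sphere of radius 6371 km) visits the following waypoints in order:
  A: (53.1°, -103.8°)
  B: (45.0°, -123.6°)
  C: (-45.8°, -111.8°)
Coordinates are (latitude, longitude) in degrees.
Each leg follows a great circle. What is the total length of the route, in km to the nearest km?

Leg A→B: central angle 0.2656 rad, distance 1692.4 km.
Leg B→C: central angle 1.5952 rad, distance 10162.9 km.
Total: 1692.4 + 10162.9 ≈ 11855 km.

11855 km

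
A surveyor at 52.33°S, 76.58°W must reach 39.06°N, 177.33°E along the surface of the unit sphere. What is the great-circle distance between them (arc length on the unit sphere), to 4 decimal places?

2.2527

With latitudes φ₁ = -52.330°, φ₂ = 39.060° and longitude difference Δλ = -106.090°:
cos c = sin φ₁ sin φ₂ + cos φ₁ cos φ₂ cos Δλ = (-0.7915)(0.6301) + (0.6111)(0.7765)(-0.2771) = -0.63029,
so c = arccos(-0.63029) = 2.25272 rad.
On the unit sphere the arc length equals the central angle: 2.2527.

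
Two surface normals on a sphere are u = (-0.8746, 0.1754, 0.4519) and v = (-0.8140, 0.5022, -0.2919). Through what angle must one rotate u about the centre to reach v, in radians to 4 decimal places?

u·v = 0.6681; |u| = 1.0000, |v| = 1.0000.
cos θ = (u·v)/(|u||v|) = 0.6681, so θ = 0.8391 rad.

0.8391 rad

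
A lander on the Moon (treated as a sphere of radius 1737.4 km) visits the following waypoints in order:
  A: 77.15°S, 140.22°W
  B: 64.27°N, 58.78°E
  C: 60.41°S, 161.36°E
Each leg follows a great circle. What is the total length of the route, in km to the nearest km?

9459 km

Leg A→B: central angle 2.8943 rad, distance 5028.6 km.
Leg B→C: central angle 2.5500 rad, distance 4430.4 km.
Total: 5028.6 + 4430.4 ≈ 9459 km.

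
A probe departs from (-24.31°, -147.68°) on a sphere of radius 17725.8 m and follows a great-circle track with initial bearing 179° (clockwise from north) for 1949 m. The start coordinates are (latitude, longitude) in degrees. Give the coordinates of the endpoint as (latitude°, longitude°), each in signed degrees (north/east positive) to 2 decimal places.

-30.61°, -147.55°

Angular distance δ = d/R = 1949/17725.8 = 0.10995 rad; initial bearing θ = 3.1241 rad.
sin φ₂ = sin φ₁ cos δ + cos φ₁ sin δ cos θ = (-0.4117)(0.9940) + (0.9113)(0.1097)(-0.9998) = -0.5092, so φ₂ = -30.61°.
Δλ = atan2(sin θ sin δ cos φ₁, cos δ − sin φ₁ sin φ₂) = atan2(0.0017, 0.7843) = 0.127°.
λ₂ = -147.680° + 0.127° = -147.55°.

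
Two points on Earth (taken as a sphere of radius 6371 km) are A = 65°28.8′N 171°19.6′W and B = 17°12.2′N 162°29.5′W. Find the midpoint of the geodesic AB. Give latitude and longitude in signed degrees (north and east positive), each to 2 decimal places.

The central angle between A and B is δ = 0.8489 rad.
With f = 0.5, the slerp weights are sin((1−f)δ)/sin δ = 0.5487 and sin(fδ)/sin δ = 0.5487.
Weighted sum of the unit vectors: (0.5487)·(-0.4103,-0.0626,0.9098) + (0.5487)·(-0.9110,-0.2874,0.2958) = (-0.7250, -0.1920, 0.6615).
Converting back: φ = atan2(z, √(x²+y²)) = 41.41°, λ = atan2(y, x) = -165.16°.

41.41°, -165.16°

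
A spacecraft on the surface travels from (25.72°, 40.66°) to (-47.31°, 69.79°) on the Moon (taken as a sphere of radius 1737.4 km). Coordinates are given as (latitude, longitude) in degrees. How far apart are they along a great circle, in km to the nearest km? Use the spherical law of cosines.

2353 km

In radians: φ₁ = 0.4489, φ₂ = -0.8257, Δλ = 29.130° = 0.5084 rad.
cos c = sin φ₁ sin φ₂ + cos φ₁ cos φ₂ cos Δλ = (0.4340)(-0.7350) + (0.9009)(0.6780)(0.8735) = 0.21461,
so c = arccos(0.21461) = 1.35451 rad.
Distance = R·c = 1737.4 × 1.3545 ≈ 2353 km.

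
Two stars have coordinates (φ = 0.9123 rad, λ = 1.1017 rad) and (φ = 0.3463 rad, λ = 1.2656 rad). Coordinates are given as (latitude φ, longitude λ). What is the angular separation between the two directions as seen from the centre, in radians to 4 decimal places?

0.5802 rad

Let φ₁ = 0.9123 rad, φ₂ = 0.3463 rad, and Δλ = 0.1639 rad.
cos c = sin φ₁ sin φ₂ + cos φ₁ cos φ₂ cos Δλ = (0.7909)(0.3394) + (0.6119)(0.9406)(0.9866) = 0.83634,
so c = arccos(0.83634) = 0.58023 rad.
So the angular separation is 0.5802 rad.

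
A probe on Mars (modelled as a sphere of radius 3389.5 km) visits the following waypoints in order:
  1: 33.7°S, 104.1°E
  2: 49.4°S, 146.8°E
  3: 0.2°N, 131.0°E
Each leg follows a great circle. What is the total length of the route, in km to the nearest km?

5113 km

Leg 1→2: central angle 0.6108 rad, distance 2070.4 km.
Leg 2→3: central angle 0.8975 rad, distance 3042.2 km.
Total: 2070.4 + 3042.2 ≈ 5113 km.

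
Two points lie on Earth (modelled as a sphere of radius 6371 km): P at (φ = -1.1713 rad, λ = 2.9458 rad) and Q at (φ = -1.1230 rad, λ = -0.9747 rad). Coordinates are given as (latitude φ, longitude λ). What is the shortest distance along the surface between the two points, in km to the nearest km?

4972 km

In radians: φ₁ = -1.1713, φ₂ = -1.1230, Δλ = 135.372° = 2.3627 rad.
cos c = sin φ₁ sin φ₂ + cos φ₁ cos φ₂ cos Δλ = (-0.9213)(-0.9014) + (0.3890)(0.4330)(-0.7117) = 0.71057,
so c = arccos(0.71057) = 0.78049 rad.
Distance = R·c = 6371 × 0.7805 ≈ 4972 km.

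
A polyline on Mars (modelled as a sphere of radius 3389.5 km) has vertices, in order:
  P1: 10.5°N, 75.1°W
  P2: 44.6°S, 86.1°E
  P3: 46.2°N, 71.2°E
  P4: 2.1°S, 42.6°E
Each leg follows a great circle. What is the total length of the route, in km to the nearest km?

Leg P1→P2: central angle 2.4828 rad, distance 8415.3 km.
Leg P2→P3: central angle 1.6013 rad, distance 5427.7 km.
Leg P3→P4: central angle 0.9510 rad, distance 3223.6 km.
Total: 8415.3 + 5427.7 + 3223.6 ≈ 17067 km.

17067 km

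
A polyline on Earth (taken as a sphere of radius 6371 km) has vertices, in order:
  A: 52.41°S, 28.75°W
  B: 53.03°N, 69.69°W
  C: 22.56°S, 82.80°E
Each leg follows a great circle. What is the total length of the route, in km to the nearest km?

28232 km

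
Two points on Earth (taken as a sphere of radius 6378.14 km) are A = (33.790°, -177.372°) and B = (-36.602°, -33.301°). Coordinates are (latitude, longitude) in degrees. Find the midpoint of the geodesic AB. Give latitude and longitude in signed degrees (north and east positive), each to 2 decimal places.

-4.54°, -108.39°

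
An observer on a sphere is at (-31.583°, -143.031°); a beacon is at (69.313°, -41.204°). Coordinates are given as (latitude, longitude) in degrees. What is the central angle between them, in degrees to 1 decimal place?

Let φ₁ = -0.5512 rad, φ₂ = 1.2097 rad, and Δλ = 1.7772 rad.
Haversine: a = sin²(Δφ/2) + cos φ₁ cos φ₂ sin²(Δλ/2) = 0.5945 + (0.8519)(0.3533)(0.6025) = 0.77582.
Central angle c = 2·arcsin(√a) = 2.15513 rad.
So the angular separation is 123.5°.

123.5°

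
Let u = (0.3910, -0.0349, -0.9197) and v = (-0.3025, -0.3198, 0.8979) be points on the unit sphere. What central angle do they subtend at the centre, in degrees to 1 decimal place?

158.9°

u·v = -0.9329; |u| = 1.0000, |v| = 1.0000.
cos θ = (u·v)/(|u||v|) = -0.9329, so θ = 158.9°.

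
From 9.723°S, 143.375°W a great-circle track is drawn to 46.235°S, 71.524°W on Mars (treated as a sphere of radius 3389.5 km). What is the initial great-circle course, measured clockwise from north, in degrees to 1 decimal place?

135.8°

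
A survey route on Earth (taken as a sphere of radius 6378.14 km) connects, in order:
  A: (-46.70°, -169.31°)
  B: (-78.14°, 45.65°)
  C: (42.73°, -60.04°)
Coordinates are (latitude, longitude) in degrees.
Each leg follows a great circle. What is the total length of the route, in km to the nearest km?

Leg A→B: central angle 0.9314 rad, distance 5940.5 km.
Leg B→C: central angle 2.3531 rad, distance 15008.1 km.
Total: 5940.5 + 15008.1 ≈ 20949 km.

20949 km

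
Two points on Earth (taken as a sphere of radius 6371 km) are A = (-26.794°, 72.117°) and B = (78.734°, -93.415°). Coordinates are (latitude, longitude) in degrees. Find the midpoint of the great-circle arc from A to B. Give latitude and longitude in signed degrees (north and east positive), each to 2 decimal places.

Central angle δ = 2.2281 rad. Interpolating on the sphere with fraction f = 0.5:
P = [sin((1−f)δ)·A + sin(fδ)·B] / sin δ = 1.1337·A + 1.1337·B in Cartesian coordinates,
giving P = (0.2976, 0.7420, 0.6008), i.e. latitude 36.93°, longitude 68.15°.

36.93°, 68.15°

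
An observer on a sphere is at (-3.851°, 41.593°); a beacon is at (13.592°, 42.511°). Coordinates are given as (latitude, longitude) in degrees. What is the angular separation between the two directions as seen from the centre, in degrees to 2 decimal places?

In radians: φ₁ = -0.0672, φ₂ = 0.2372, Δλ = 0.918° = 0.0160 rad.
cos c = sin φ₁ sin φ₂ + cos φ₁ cos φ₂ cos Δλ = (-0.0672)(0.2350) + (0.9977)(0.9720)(0.9999) = 0.95389,
so c = arccos(0.95389) = 0.30485 rad.
So the angular separation is 17.47°.

17.47°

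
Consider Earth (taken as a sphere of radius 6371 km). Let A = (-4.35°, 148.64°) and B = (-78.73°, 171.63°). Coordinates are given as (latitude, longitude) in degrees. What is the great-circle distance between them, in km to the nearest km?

8373 km

In radians: φ₁ = -0.0759, φ₂ = -1.3741, Δλ = 22.990° = 0.4013 rad.
cos c = sin φ₁ sin φ₂ + cos φ₁ cos φ₂ cos Δλ = (-0.0758)(-0.9807) + (0.9971)(0.1954)(0.9206) = 0.25378,
so c = arccos(0.25378) = 1.31421 rad.
Distance = R·c = 6371 × 1.3142 ≈ 8373 km.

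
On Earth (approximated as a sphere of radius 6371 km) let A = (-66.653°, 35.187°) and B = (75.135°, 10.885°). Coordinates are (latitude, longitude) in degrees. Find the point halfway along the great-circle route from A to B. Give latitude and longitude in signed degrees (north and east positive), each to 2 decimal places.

4.33°, 25.68°

Central angle δ = 2.4894 rad. Interpolating on the sphere with fraction f = 0.5:
P = [sin((1−f)δ)·A + sin(fδ)·B] / sin δ = 1.5607·A + 1.5607·B in Cartesian coordinates,
giving P = (0.8987, 0.4320, 0.0756), i.e. latitude 4.33°, longitude 25.68°.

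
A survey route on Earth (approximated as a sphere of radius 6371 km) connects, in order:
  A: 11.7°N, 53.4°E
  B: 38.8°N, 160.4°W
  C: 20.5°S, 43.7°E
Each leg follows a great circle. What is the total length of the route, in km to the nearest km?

30336 km

Leg A→B: central angle 2.1026 rad, distance 13395.7 km.
Leg B→C: central angle 2.6590 rad, distance 16940.5 km.
Total: 13395.7 + 16940.5 ≈ 30336 km.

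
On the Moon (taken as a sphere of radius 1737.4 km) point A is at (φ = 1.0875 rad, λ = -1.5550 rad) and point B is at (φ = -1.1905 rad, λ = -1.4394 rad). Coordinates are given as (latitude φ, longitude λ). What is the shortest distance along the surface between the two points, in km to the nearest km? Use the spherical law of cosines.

3960 km

Let φ₁ = 1.0875 rad, φ₂ = -1.1905 rad, and Δλ = 0.1156 rad.
cos c = sin φ₁ sin φ₂ + cos φ₁ cos φ₂ cos Δλ = (0.8855)(-0.9286) + (0.4647)(0.3712)(0.9933) = -0.65086,
so c = arccos(-0.65086) = 2.27952 rad.
Distance = R·c = 1737.4 × 2.2795 ≈ 3960 km.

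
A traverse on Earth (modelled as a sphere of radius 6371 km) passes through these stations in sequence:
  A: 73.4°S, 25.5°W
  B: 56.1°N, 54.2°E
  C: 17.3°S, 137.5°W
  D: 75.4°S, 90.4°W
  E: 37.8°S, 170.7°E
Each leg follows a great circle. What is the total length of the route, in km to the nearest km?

44391 km

Leg A→B: central angle 2.4448 rad, distance 15576.1 km.
Leg B→C: central angle 2.4469 rad, distance 15589.4 km.
Leg C→D: central angle 1.1022 rad, distance 7022.4 km.
Leg D→E: central angle 0.9736 rad, distance 6203.0 km.
Total: 15576.1 + 15589.4 + 7022.4 + 6203.0 ≈ 44391 km.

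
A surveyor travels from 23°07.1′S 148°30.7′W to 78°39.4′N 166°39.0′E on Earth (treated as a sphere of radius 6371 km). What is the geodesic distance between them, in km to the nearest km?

11661 km

With latitudes φ₁ = -23.118°, φ₂ = 78.657° and longitude difference Δλ = -44.838°:
Haversine: a = sin²(Δφ/2) + cos φ₁ cos φ₂ sin²(Δλ/2) = 0.6020 + (0.9197)(0.1967)(0.1455) = 0.62835.
Central angle c = 2·arcsin(√a) = 1.83039 rad.
Distance = R·c = 6371 × 1.8304 ≈ 11661 km.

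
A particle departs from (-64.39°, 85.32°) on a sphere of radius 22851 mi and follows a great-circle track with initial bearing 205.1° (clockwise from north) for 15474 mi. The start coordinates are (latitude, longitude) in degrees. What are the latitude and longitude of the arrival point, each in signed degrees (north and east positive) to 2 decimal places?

-71.45°, -38.01°

Angular distance δ = d/R = 15474/22851 = 0.67717 rad; initial bearing θ = 3.5797 rad.
sin φ₂ = sin φ₁ cos δ + cos φ₁ sin δ cos θ = (-0.9018)(0.7793) + (0.4322)(0.6266)(-0.9056) = -0.9480, so φ₂ = -71.45°.
Δλ = atan2(sin θ sin δ cos φ₁, cos δ − sin φ₁ sin φ₂) = atan2(-0.1149, -0.0756) = -123.332°.
λ₂ = 85.320° − 123.332° = -38.01°.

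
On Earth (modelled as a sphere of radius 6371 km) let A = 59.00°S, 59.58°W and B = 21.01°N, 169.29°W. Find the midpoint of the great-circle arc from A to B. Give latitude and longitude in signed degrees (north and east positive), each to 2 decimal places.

Central angle δ = 2.0595 rad. Interpolating on the sphere with fraction f = 0.5:
P = [sin((1−f)δ)·A + sin(fδ)·B] / sin δ = 0.9708·A + 0.9708·B in Cartesian coordinates,
giving P = (-0.6373, -0.5996, -0.4841), i.e. latitude -28.95°, longitude -136.75°.

-28.95°, -136.75°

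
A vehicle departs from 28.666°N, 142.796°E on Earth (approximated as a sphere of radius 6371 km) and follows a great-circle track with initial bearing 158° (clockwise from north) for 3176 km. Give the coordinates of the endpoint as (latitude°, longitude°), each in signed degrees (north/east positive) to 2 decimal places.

1.85°, 153.12°

Angular distance δ = d/R = 3176/6371 = 0.49851 rad; initial bearing θ = 2.7576 rad.
sin φ₂ = sin φ₁ cos δ + cos φ₁ sin δ cos θ = (0.4797)(0.8783) + (0.8774)(0.4781)(-0.9272) = 0.0324, so φ₂ = 1.85°.
Δλ = atan2(sin θ sin δ cos φ₁, cos δ − sin φ₁ sin φ₂) = atan2(0.1572, 0.8628) = 10.323°.
λ₂ = 142.796° + 10.323° = 153.12°.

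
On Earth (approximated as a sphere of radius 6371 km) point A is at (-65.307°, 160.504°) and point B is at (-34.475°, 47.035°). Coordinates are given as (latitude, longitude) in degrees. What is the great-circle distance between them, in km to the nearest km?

7544 km

Let φ₁ = -1.1398 rad, φ₂ = -0.6017 rad, and Δλ = -1.9804 rad.
Haversine: a = sin²(Δφ/2) + cos φ₁ cos φ₂ sin²(Δλ/2) = 0.0707 + (0.4178)(0.8244)(0.6991) = 0.31143.
Central angle c = 2·arcsin(√a) = 1.18410 rad.
Distance = R·c = 6371 × 1.1841 ≈ 7544 km.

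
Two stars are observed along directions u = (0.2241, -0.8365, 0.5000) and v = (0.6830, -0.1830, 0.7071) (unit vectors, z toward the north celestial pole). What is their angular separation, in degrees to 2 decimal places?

48.72°

u·v = 0.6597; |u| = 1.0000, |v| = 1.0000.
cos θ = (u·v)/(|u||v|) = 0.6597, so θ = 48.72°.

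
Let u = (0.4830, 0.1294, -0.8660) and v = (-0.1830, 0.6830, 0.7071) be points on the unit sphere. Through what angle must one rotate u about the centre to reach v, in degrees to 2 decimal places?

127.76°

u·v = -0.6124; |u| = 1.0000, |v| = 1.0000.
cos θ = (u·v)/(|u||v|) = -0.6124, so θ = 127.76°.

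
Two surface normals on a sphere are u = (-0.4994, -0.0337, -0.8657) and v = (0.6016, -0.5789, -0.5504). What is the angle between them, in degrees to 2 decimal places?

78.72°

u·v = 0.1956; |u| = 1.0000, |v| = 1.0000.
cos θ = (u·v)/(|u||v|) = 0.1956, so θ = 78.72°.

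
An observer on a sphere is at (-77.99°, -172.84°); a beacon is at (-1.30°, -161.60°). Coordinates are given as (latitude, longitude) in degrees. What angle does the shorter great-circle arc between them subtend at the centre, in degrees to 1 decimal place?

76.9°

In radians: φ₁ = -1.3612, φ₂ = -0.0227, Δλ = 11.240° = 0.1962 rad.
cos c = sin φ₁ sin φ₂ + cos φ₁ cos φ₂ cos Δλ = (-0.9781)(-0.0227) + (0.2081)(0.9997)(0.9808) = 0.22623,
so c = arccos(0.22623) = 1.34259 rad.
So the angular separation is 76.9°.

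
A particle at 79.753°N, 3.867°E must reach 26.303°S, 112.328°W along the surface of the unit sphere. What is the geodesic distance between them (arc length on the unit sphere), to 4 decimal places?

With latitudes φ₁ = 79.753°, φ₂ = -26.303° and longitude difference Δλ = -116.195°:
Haversine: a = sin²(Δφ/2) + cos φ₁ cos φ₂ sin²(Δλ/2) = 0.6383 + (0.1779)(0.8965)(0.7207) = 0.75322.
Central angle c = 2·arcsin(√a) = 2.10185 rad.
On the unit sphere the arc length equals the central angle: 2.1019.

2.1019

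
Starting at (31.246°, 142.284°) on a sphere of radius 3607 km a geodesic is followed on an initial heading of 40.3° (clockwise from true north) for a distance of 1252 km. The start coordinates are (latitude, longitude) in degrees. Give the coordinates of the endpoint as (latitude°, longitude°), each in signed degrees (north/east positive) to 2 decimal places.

Angular distance δ = d/R = 1252/3607 = 0.34710 rad; initial bearing θ = 0.7034 rad.
sin φ₂ = sin φ₁ cos δ + cos φ₁ sin δ cos θ = (0.5187)(0.9404) + (0.8549)(0.3402)(0.7627) = 0.7096, so φ₂ = 45.20°.
Δλ = atan2(sin θ sin δ cos φ₁, cos δ − sin φ₁ sin φ₂) = atan2(0.1881, 0.5723) = 18.195°.
λ₂ = 142.284° + 18.195° = 160.48°.

45.20°, 160.48°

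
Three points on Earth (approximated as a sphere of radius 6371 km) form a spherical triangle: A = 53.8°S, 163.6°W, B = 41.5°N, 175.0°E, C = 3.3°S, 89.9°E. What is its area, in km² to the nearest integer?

73054145 km²

Side lengths (central angles): a = 1.5451, b = 1.6921, c = 1.6940 rad; semiperimeter s = 2.4656.
By l'Huilier's theorem, tan(E/4) = √[tan(s/2) tan((s−a)/2) tan((s−b)/2) tan((s−c)/2)], giving spherical excess E = 1.7998 rad.
Area = E·R² = 1.7998 × (6371)² ≈ 73054145 km².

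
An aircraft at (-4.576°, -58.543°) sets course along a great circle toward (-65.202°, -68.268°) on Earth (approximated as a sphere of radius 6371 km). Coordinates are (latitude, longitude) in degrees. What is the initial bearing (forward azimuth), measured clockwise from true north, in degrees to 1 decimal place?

With φ₁ = -0.0799, φ₂ = -1.1380, Δλ = -0.1697 rad, the forward-azimuth formula gives
θ = atan2( sin Δλ cos φ₂ , cos φ₁ sin φ₂ − sin φ₁ cos φ₂ cos Δλ ) = atan2(-0.0708, -0.8719) = -175.35°.
Adding 360° brings this into [0°, 360°): 184.6°.

184.6°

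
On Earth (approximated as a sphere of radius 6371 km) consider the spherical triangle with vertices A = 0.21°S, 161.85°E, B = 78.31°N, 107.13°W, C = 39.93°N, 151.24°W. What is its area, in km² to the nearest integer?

14881376 km²

Side lengths (central angles): a = 0.7376, b = 1.0222, c = 1.5780 rad; semiperimeter s = 1.6689.
By l'Huilier's theorem, tan(E/4) = √[tan(s/2) tan((s−a)/2) tan((s−b)/2) tan((s−c)/2)], giving spherical excess E = 0.3666 rad.
Area = E·R² = 0.3666 × (6371)² ≈ 14881376 km².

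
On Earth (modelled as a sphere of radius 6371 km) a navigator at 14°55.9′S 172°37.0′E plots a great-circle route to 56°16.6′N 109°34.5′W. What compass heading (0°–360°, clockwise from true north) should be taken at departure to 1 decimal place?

33.1°

With φ₁ = -0.2606, φ₂ = 0.9822, Δλ = 1.3580 rad, the forward-azimuth formula gives
θ = atan2( sin Δλ cos φ₂ , cos φ₁ sin φ₂ − sin φ₁ cos φ₂ cos Δλ ) = atan2(0.5427, 0.8339) = 33.06°.
So the initial bearing is 33.1°.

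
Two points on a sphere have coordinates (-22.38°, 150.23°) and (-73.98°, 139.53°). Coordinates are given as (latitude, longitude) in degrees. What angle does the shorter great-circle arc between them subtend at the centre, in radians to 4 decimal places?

0.9062 rad

With latitudes φ₁ = -22.380°, φ₂ = -73.980° and longitude difference Δλ = -10.700°:
cos c = sin φ₁ sin φ₂ + cos φ₁ cos φ₂ cos Δλ = (-0.3807)(-0.9612) + (0.9247)(0.2760)(0.9826) = 0.61671,
so c = arccos(0.61671) = 0.90624 rad.
So the angular separation is 0.9062 rad.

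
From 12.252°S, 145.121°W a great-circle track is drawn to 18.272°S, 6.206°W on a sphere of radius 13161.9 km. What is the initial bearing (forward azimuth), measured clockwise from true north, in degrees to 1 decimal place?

126.3°

With φ₁ = -0.2138, φ₂ = -0.3189, Δλ = 2.4245 rad, the forward-azimuth formula gives
θ = atan2( sin Δλ cos φ₂ , cos φ₁ sin φ₂ − sin φ₁ cos φ₂ cos Δλ ) = atan2(0.6240, -0.4583) = 126.29°.
So the initial bearing is 126.3°.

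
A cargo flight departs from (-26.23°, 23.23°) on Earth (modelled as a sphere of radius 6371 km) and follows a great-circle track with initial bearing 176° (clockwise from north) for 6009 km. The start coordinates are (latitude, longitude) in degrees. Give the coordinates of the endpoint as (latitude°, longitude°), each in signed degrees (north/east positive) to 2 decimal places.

-79.69°, 41.62°

Angular distance δ = d/R = 6009/6371 = 0.94318 rad; initial bearing θ = 3.0718 rad.
sin φ₂ = sin φ₁ cos δ + cos φ₁ sin δ cos θ = (-0.4420)(0.5872) + (0.8970)(0.8094)(-0.9976) = -0.9838, so φ₂ = -79.69°.
Δλ = atan2(sin θ sin δ cos φ₁, cos δ − sin φ₁ sin φ₂) = atan2(0.0506, 0.1524) = 18.386°.
λ₂ = 23.230° + 18.386° = 41.62°.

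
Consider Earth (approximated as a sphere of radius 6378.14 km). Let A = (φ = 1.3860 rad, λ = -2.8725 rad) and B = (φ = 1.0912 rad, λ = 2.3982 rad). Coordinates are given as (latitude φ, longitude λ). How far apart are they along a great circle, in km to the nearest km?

Let φ₁ = 1.3860 rad, φ₂ = 1.0912 rad, and Δλ = -1.0125 rad.
cos c = sin φ₁ sin φ₂ + cos φ₁ cos φ₂ cos Δλ = (0.9830)(0.8872) + (0.1837)(0.4614)(0.5298) = 0.91699,
so c = arccos(0.91699) = 0.41033 rad.
Distance = R·c = 6378.14 × 0.4103 ≈ 2617 km.

2617 km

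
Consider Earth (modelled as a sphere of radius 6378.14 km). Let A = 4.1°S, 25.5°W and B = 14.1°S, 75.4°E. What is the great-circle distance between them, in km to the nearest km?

11079 km

In radians: φ₁ = -0.0716, φ₂ = -0.2461, Δλ = 100.900° = 1.7610 rad.
Haversine: a = sin²(Δφ/2) + cos φ₁ cos φ₂ sin²(Δλ/2) = 0.0076 + (0.9974)(0.9699)(0.5945) = 0.58276.
Central angle c = 2·arcsin(√a) = 1.73707 rad.
Distance = R·c = 6378.14 × 1.7371 ≈ 11079 km.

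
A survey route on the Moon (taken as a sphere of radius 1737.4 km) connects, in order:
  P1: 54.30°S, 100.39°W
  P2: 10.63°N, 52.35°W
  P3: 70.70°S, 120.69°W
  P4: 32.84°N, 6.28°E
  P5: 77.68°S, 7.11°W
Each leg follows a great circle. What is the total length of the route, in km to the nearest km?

Leg P1→P2: central angle 1.3350 rad, distance 2319.3 km.
Leg P2→P3: central angle 1.6250 rad, distance 2823.3 km.
Leg P3→P4: central angle 2.3170 rad, distance 4025.5 km.
Leg P4→P5: central angle 1.9341 rad, distance 3360.4 km.
Total: 2319.3 + 2823.3 + 4025.5 + 3360.4 ≈ 12529 km.

12529 km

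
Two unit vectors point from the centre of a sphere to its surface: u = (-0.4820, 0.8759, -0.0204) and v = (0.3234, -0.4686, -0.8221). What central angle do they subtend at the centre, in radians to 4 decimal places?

2.1526 rad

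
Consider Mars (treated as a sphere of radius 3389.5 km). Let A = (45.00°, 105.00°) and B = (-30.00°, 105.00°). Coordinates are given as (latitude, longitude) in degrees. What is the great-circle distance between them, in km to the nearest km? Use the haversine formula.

4437 km

In radians: φ₁ = 0.7854, φ₂ = -0.5236, Δλ = 0.000° = 0.0000 rad.
Haversine: a = sin²(Δφ/2) + cos φ₁ cos φ₂ sin²(Δλ/2) = 0.3706 + (0.7071)(0.8660)(0.0000) = 0.37059.
Central angle c = 2·arcsin(√a) = 1.30900 rad.
Distance = R·c = 3389.5 × 1.3090 ≈ 4437 km.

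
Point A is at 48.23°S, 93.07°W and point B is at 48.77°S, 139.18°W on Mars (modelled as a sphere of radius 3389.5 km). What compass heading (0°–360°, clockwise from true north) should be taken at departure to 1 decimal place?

With φ₁ = -0.8418, φ₂ = -0.8512, Δλ = -0.8048 rad, the forward-azimuth formula gives
θ = atan2( sin Δλ cos φ₂ , cos φ₁ sin φ₂ − sin φ₁ cos φ₂ cos Δλ ) = atan2(-0.4750, -0.1602) = -108.64°.
Adding 360° brings this into [0°, 360°): 251.4°.

251.4°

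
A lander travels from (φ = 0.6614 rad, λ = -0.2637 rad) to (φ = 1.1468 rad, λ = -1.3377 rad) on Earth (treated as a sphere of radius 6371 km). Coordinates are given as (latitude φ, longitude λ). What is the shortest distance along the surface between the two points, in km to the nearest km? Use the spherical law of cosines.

In radians: φ₁ = 0.6614, φ₂ = 1.1468, Δλ = -61.536° = -1.0740 rad.
cos c = sin φ₁ sin φ₂ + cos φ₁ cos φ₂ cos Δλ = (0.6142)(0.9115) + (0.7891)(0.4114)(0.4766) = 0.71457,
so c = arccos(0.71457) = 0.77479 rad.
Distance = R·c = 6371 × 0.7748 ≈ 4936 km.

4936 km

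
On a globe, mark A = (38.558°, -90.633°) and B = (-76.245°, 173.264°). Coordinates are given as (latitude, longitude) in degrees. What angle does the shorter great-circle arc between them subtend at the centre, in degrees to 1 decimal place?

In radians: φ₁ = 0.6730, φ₂ = -1.3307, Δλ = -96.103° = -1.6773 rad.
Haversine: a = sin²(Δφ/2) + cos φ₁ cos φ₂ sin²(Δλ/2) = 0.7097 + (0.7820)(0.2378)(0.5532) = 0.81260.
Central angle c = 2·arcsin(√a) = 2.24618 rad.
So the angular separation is 128.7°.

128.7°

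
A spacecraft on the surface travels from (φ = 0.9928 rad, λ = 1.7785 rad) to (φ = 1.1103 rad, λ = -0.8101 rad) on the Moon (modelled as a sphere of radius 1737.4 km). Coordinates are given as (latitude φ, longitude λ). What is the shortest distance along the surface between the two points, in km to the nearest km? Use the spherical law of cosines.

1730 km

In radians: φ₁ = 0.9928, φ₂ = 1.1103, Δλ = -148.316° = -2.5886 rad.
cos c = sin φ₁ sin φ₂ + cos φ₁ cos φ₂ cos Δλ = (0.8376)(0.8958) + (0.5463)(0.4444)(-0.8510) = 0.54371,
so c = arccos(0.54371) = 0.99595 rad.
Distance = R·c = 1737.4 × 0.9959 ≈ 1730 km.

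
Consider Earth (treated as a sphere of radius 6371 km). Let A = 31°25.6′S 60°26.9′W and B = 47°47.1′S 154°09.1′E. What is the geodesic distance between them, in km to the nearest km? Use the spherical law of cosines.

10555 km

In radians: φ₁ = -0.5485, φ₂ = -0.8340, Δλ = -145.400° = -2.5377 rad.
cos c = sin φ₁ sin φ₂ + cos φ₁ cos φ₂ cos Δλ = (-0.5214)(-0.7406) + (0.8533)(0.6719)(-0.8231) = -0.08578,
so c = arccos(-0.08578) = 1.65668 rad.
Distance = R·c = 6371 × 1.6567 ≈ 10555 km.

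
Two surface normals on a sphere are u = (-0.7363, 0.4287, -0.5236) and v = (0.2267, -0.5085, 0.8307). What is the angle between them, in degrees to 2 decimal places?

145.07°

u·v = -0.8199; |u| = 1.0000, |v| = 1.0000.
cos θ = (u·v)/(|u||v|) = -0.8198, so θ = 145.07°.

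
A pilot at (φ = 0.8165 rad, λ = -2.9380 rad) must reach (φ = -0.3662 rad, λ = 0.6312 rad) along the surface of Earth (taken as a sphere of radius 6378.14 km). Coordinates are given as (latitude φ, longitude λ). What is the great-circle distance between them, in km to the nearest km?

16412 km

With latitudes φ₁ = 46.782°, φ₂ = -20.982° and longitude difference Δλ = -155.500°:
cos c = sin φ₁ sin φ₂ + cos φ₁ cos φ₂ cos Δλ = (0.7288)(-0.3581) + (0.6848)(0.9337)(-0.9100) = -0.84275,
so c = arccos(-0.84275) = 2.57316 rad.
Distance = R·c = 6378.14 × 2.5732 ≈ 16412 km.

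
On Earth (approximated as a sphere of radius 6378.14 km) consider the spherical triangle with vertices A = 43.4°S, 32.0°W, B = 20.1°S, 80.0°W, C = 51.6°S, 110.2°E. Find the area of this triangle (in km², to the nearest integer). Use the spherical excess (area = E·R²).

Side lengths (central angles): a = 1.8805, b = 1.3879, c = 0.8056 rad; semiperimeter s = 2.0370.
By l'Huilier's theorem, tan(E/4) = √[tan(s/2) tan((s−a)/2) tan((s−b)/2) tan((s−c)/2)], giving spherical excess E = 0.6892 rad.
Area = E·R² = 0.6892 × (6378.14)² ≈ 28036740 km².

28036740 km²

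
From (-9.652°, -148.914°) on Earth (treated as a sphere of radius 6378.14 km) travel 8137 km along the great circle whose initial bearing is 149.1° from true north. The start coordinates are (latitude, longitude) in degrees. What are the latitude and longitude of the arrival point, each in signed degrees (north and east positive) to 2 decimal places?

-59.11°, -75.78°

Angular distance δ = d/R = 8137/6378.14 = 1.27576 rad; initial bearing θ = 2.6023 rad.
sin φ₂ = sin φ₁ cos δ + cos φ₁ sin δ cos θ = (-0.1677)(0.2908) + (0.9858)(0.9568)(-0.8581) = -0.8581, so φ₂ = -59.11°.
Δλ = atan2(sin θ sin δ cos φ₁, cos δ − sin φ₁ sin φ₂) = atan2(0.4844, 0.1469) = 73.130°.
λ₂ = -148.914° + 73.130° = -75.78°.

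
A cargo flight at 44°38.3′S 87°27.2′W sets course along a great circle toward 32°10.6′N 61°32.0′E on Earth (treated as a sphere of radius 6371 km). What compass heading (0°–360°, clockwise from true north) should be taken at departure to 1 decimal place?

Δλ = 148.987° = 2.6003 rad.
y = sin Δλ · cos φ₂ = (0.5152)(0.8464) = 0.4361
x = cos φ₁ sin φ₂ − sin φ₁ cos φ₂ cos Δλ = (0.7116)(0.5325) − (-0.7026)(0.8464)(-0.8570) = -0.1308
θ = atan2(y, x) = 106.69°, so the bearing is 106.7°.

106.7°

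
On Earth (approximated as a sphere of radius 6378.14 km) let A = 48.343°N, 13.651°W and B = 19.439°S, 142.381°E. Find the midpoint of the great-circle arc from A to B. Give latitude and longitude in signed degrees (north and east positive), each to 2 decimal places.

The central angle between A and B is δ = 2.5346 rad.
With f = 0.5, the slerp weights are sin((1−f)δ)/sin δ = 1.6731 and sin(fδ)/sin δ = 1.6731.
Weighted sum of the unit vectors: (1.6731)·(0.6459,-0.1569,0.7471) + (1.6731)·(-0.7469,0.5756,-0.3328) = (-0.1691, 0.7006, 0.6932).
Converting back: φ = atan2(z, √(x²+y²)) = 43.89°, λ = atan2(y, x) = 103.57°.

43.89°, 103.57°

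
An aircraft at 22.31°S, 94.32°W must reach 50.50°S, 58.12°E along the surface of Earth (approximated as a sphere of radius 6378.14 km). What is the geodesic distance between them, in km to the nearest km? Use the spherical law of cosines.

11491 km

Let φ₁ = -0.3894 rad, φ₂ = -0.8814 rad, and Δλ = 2.6606 rad.
cos c = sin φ₁ sin φ₂ + cos φ₁ cos φ₂ cos Δλ = (-0.3796)(-0.7716) + (0.9251)(0.6361)(-0.8865) = -0.22877,
so c = arccos(-0.22877) = 1.80161 rad.
Distance = R·c = 6378.14 × 1.8016 ≈ 11491 km.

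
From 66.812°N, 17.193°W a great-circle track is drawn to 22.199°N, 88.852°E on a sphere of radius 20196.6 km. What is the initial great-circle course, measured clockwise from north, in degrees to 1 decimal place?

Δλ = 106.045° = 1.8508 rad.
y = sin Δλ · cos φ₂ = (0.9610)(0.9259) = 0.8898
x = cos φ₁ sin φ₂ − sin φ₁ cos φ₂ cos Δλ = (0.3937)(0.3778) − (0.9192)(0.9259)(-0.2764) = 0.3840
θ = atan2(y, x) = 66.66°, so the bearing is 66.7°.

66.7°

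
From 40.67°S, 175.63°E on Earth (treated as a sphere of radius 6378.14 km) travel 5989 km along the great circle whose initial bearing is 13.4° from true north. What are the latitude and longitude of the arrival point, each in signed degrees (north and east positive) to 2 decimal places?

12.15°, -173.34°

Angular distance δ = d/R = 5989/6378.14 = 0.93899 rad; initial bearing θ = 0.2339 rad.
sin φ₂ = sin φ₁ cos δ + cos φ₁ sin δ cos θ = (-0.6517)(0.5906) + (0.7585)(0.8070)(0.9728) = 0.2105, so φ₂ = 12.15°.
Δλ = atan2(sin θ sin δ cos φ₁, cos δ − sin φ₁ sin φ₂) = atan2(0.1418, 0.7278) = 11.029°.
λ₂ = 175.630° + 11.029° = 186.66° → -173.34° after wrapping to (−180°, 180°].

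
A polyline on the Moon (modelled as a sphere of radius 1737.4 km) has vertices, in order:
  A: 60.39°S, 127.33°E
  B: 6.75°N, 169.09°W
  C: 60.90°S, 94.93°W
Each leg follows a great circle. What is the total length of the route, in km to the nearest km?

5205 km

Leg A→B: central angle 1.4544 rad, distance 2526.9 km.
Leg B→C: central angle 1.5417 rad, distance 2678.5 km.
Total: 2526.9 + 2678.5 ≈ 5205 km.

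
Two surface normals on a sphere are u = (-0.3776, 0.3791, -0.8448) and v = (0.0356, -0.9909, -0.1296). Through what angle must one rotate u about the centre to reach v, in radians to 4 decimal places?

1.8542 rad

u·v = -0.2796; |u| = 1.0000, |v| = 1.0000.
cos θ = (u·v)/(|u||v|) = -0.2796, so θ = 1.8542 rad.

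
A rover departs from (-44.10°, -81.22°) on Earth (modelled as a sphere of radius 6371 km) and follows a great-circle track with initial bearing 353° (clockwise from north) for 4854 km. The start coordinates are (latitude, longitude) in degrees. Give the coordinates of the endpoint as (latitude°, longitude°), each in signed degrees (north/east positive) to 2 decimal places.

-0.66°, -86.05°

Angular distance δ = d/R = 4854/6371 = 0.76189 rad; initial bearing θ = 6.1610 rad.
sin φ₂ = sin φ₁ cos δ + cos φ₁ sin δ cos θ = (-0.6959)(0.7235) + (0.7181)(0.6903)(0.9925) = -0.0115, so φ₂ = -0.66°.
Δλ = atan2(sin θ sin δ cos φ₁, cos δ − sin φ₁ sin φ₂) = atan2(-0.0604, 0.7155) = -4.826°.
λ₂ = -81.220° − 4.826° = -86.05°.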